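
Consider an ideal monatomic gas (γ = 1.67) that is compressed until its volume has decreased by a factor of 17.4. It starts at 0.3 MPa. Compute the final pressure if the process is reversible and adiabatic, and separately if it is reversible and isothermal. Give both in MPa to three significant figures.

Isothermal: P₂ = P₁(V₁/V₂) = 0.3×17.4 = 5.22 MPa.
Adiabatic: P₂ = P₁(V₁/V₂)^γ = 0.3×17.4^(1.67) = 35.39 MPa.

adiabatic: 35.4 MPa; isothermal: 5.22 MPa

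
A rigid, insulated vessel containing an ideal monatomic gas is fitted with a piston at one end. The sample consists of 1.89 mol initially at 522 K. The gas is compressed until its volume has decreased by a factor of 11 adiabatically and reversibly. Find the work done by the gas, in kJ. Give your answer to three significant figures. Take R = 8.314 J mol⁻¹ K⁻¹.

For a reversible adiabat TV^(γ−1) is constant, so T₂ = T₁ (V₁/V₂)^(γ−1).
γ = 5/3 for a monatomic ideal gas, so γ−1 = 2/3.
T₂ = 522 × 11^(2/3) = 2582 K.
Q = 0, so ΔU = W_on_gas = nCᵥΔT with Cᵥ = R/(γ−1) = 12.47 J/(mol·K).
ΔU = 1.89 × 12.47 × (2582 − 522) = 48550 J.
Work done by the gas = −ΔU = -48550 J.

W ≈ -48.6 kJ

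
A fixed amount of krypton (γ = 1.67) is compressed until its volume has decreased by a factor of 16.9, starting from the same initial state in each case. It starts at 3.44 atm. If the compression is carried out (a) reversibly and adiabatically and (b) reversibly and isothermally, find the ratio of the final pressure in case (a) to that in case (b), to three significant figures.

P_adiabatic / P_isothermal ≈ 6.65

Isothermal: P_b = P₁(V₁/V₂) = 3.44×16.9.
Adiabatic: P_a = P₁(V₁/V₂)^γ = 3.44×16.9^(1.67).
P_a/P_b = (V₁/V₂)^(γ−1) = 16.9^(0.67) = 6.648.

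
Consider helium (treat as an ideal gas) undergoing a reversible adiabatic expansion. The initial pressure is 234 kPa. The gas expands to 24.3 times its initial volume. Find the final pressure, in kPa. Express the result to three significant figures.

Adiabatic: P₁V₁^γ = P₂V₂^γ ⇒ P₂ = P₁ (V₁/V₂)^γ.
For a monatomic ideal gas γ = 5/3.
P₂ = 234 × (1/24.3)^(5/3) = 1.148 kPa.

P₂ ≈ 1.15 kPa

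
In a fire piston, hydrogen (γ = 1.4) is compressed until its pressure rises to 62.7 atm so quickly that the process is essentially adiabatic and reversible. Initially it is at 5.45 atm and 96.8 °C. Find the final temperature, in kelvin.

T₂ ≈ 743 K

Along an adiabat T P^((1−γ)/γ) is constant, so T₂ = T₁ (P₂/P₁)^((γ−1)/γ).
T₁ = 96.8 °C = 369.9 K.
T₂ = 369.9 × (62.7/5.45)^(0.286) = 743.4 K.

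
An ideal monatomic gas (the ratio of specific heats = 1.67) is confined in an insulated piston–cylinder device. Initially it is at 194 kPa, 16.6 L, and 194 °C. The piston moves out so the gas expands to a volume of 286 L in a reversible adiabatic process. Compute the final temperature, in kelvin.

T₂ ≈ 69.4 K

For a reversible adiabat TV^(γ−1) is constant, so T₂ = T₁ (V₁/V₂)^(γ−1).
T₁ = 194 °C = 467.1 K.
T₂ = 467.1 × (16.6/286)^(0.67) = 69.37 K.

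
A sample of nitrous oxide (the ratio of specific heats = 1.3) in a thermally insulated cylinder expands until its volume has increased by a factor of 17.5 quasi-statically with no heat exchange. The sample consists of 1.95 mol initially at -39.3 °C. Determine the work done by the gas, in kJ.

W ≈ 7.28 kJ

Adiabatic: T₁V₁^(γ−1) = T₂V₂^(γ−1) ⇒ T₂ = T₁ (V₁/V₂)^(γ−1).
T₁ = -39.3 °C = 233.8 K.
T₂ = 233.8 × (1/17.5)^(0.3) = 99.09 K.
Q = 0, so ΔU = W_on_gas = nCᵥΔT with Cᵥ = R/(γ−1) = 27.71 J/(mol·K).
ΔU = 1.95 × 27.71 × (99.09 − 233.8) = -7283 J.
Work done by the gas = −ΔU = 7283 J.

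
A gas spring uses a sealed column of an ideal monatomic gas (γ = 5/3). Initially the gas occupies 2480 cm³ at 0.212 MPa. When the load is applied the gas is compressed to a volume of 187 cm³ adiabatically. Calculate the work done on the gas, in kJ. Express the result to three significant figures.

P₂ = P₁(V₁/V₂)^γ = 0.212×(2480/187)^(5/3) = 15.75 MPa.
For a reversible adiabat, W_by_gas = (P₁V₁ − P₂V₂)/(γ−1).
W_by = (212000×0.00248 − 1.575×10^7×0.000187) / (2/3) = -3630 J.
W_on_gas = −W_by = 3630 J.

W ≈ 3.63 kJ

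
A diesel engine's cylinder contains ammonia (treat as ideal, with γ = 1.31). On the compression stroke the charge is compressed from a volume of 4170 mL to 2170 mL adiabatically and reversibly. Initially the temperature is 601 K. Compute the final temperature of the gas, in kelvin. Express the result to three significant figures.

T₂ ≈ 736 K

For a reversible adiabat TV^(γ−1) is constant, so T₂ = T₁ (V₁/V₂)^(γ−1).
T₂ = 601 × (4170/2170)^(0.31) = 735.9 K.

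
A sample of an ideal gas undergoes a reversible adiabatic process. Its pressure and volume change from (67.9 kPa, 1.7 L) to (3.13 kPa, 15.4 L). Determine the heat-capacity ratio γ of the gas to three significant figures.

PV^γ = const ⇒ γ = ln(P₂/P₁) / ln(V₁/V₂).
γ = ln(3.13/67.9) / ln(1.7/15.4) = 1.396.

γ ≈ 1.40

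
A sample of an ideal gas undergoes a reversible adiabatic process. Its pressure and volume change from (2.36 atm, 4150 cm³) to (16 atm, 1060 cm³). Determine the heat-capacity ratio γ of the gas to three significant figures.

γ ≈ 1.40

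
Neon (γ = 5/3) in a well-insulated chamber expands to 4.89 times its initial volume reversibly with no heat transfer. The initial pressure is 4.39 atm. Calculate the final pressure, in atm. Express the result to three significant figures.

Since PV^γ is constant along a reversible adiabat, P₂ = P₁ (V₁/V₂)^γ.
P₂ = 4.39 × (1/4.89)^(5/3) = 0.3116 atm.

P₂ ≈ 0.312 atm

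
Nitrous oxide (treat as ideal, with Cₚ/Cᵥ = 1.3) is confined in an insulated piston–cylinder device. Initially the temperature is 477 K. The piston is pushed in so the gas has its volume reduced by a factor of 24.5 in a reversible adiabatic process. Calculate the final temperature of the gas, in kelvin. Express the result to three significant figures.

For a reversible adiabat TV^(γ−1) is constant, so T₂ = T₁ (V₁/V₂)^(γ−1).
T₂ = 477 × 24.5^(0.3) = 1245 K.

T₂ ≈ 1250 K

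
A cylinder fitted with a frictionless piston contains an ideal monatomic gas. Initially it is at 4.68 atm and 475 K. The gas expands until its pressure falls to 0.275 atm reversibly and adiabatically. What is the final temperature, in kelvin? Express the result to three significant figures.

Adiabatic: T₂/T₁ = (P₂/P₁)^((γ−1)/γ).
For a monatomic ideal gas γ = 5/3, so (γ−1)/γ = 2/5.
T₂ = 475 × (0.275/4.68)^(2/5) = 152.9 K.

T₂ ≈ 153 K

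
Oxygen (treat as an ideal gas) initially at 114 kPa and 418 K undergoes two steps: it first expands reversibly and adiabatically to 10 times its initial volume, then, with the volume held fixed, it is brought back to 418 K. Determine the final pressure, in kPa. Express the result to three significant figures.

For a diatomic ideal gas γ = 7/5.
Adiabatic step (PV^γ = const): P₂ = 114×(1/10)^(7/5) = 4.538 kPa; T₂ = 418×(1/10)^(2/5) = 166.4 K.
Isochoric: P₃ = P₂(T₃/T₂) = 4.538 × (418/166.4) = 11.4 kPa.

P₃ ≈ 11.4 kPa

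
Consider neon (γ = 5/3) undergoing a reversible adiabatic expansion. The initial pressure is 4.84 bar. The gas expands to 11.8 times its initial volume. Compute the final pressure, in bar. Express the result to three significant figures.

Adiabatic: P₁V₁^γ = P₂V₂^γ ⇒ P₂ = P₁ (V₁/V₂)^γ.
P₂ = 4.84 × (1/11.8)^(5/3) = 0.07914 bar.

P₂ ≈ 0.0791 bar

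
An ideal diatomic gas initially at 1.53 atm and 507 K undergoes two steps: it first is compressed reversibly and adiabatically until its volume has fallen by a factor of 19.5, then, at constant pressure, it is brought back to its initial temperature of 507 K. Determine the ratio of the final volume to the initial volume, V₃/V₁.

V₃/V₁ ≈ 0.0156

For a diatomic ideal gas γ = 7/5.
Adiabatic step: V₂/V₁ = 0.05128; T₂ = T₁·19.5^(2/5) = 1663 K.
Isobaric step: V₃/V₂ = T₃/T₂ = 507/1663.
V₃/V₁ = (V₂/V₁)(V₃/V₂) = 0.05128 × (507/1663) = 0.01563.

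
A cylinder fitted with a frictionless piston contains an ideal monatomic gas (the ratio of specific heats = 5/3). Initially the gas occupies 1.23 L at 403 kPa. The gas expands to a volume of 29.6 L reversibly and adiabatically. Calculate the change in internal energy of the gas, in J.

ΔU ≈ -654 J

P₂ = P₁(V₁/V₂)^γ = 403×(1.23/29.6)^(5/3) = 2.009 kPa.
For a reversible adiabat, W_by_gas = (P₁V₁ − P₂V₂)/(γ−1).
W_by = (403000×0.00123 − 2009×0.0296) / (2/3) = 654.3 J.
Q = 0 ⇒ ΔU = −W_by = -654.3 J.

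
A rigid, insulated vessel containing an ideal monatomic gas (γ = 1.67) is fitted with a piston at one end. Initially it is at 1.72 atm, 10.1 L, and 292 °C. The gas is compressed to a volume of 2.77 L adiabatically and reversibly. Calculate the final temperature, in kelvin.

T₂ ≈ 1340 K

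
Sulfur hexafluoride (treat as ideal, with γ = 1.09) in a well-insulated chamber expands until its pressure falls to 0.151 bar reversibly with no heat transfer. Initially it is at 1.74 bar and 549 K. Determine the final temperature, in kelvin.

Along an adiabat T P^((1−γ)/γ) is constant, so T₂ = T₁ (P₂/P₁)^((γ−1)/γ).
T₂ = 549 × (0.151/1.74)^(0.0826) = 448.7 K.

T₂ ≈ 449 K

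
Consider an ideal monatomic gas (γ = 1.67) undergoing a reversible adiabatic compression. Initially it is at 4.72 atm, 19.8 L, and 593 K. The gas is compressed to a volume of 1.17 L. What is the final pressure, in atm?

P₂ ≈ 531 atm

Since PV^γ is constant along a reversible adiabat, P₂ = P₁ (V₁/V₂)^γ.
P₂ = 4.72 × (19.8/1.17)^(1.67) = 531.5 atm.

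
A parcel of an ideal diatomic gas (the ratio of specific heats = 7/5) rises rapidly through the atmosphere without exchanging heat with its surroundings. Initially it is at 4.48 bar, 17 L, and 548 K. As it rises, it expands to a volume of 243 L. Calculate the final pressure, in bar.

Since PV^γ is constant along a reversible adiabat, P₂ = P₁ (V₁/V₂)^γ.
P₂ = 4.48 × (17/243)^(7/5) = 0.1082 bar.

P₂ ≈ 0.108 bar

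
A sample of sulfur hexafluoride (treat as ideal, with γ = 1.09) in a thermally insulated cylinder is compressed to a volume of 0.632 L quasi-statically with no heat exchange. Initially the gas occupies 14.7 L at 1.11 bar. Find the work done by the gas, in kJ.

P₂ = P₁(V₁/V₂)^γ = 1.11×(14.7/0.632)^(1.09) = 34.27 bar.
For a reversible adiabat, W_by_gas = (P₁V₁ − P₂V₂)/(γ−1).
W_by = (111000×0.0147 − 3.427×10^6×0.000632) / (0.09) = -5935 J.

W ≈ -5.94 kJ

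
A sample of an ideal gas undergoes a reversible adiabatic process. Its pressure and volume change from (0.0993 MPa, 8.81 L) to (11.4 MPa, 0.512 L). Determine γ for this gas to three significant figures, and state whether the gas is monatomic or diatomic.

PV^γ = const ⇒ γ = ln(P₂/P₁) / ln(V₁/V₂).
γ = ln(11.4/0.0993) / ln(8.81/0.512) = 1.667.
γ ≈ 1.67 is close to 5/3, so the gas is monatomic.

γ ≈ 1.67; monatomic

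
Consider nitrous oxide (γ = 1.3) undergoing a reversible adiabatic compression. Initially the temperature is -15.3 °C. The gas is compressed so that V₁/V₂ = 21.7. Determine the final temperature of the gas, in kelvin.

T₂ ≈ 649 K

For a reversible adiabat TV^(γ−1) is constant, so T₂ = T₁ (V₁/V₂)^(γ−1).
T₁ = -15.3 °C = 257.8 K.
T₂ = 257.8 × 21.7^(0.3) = 649.1 K.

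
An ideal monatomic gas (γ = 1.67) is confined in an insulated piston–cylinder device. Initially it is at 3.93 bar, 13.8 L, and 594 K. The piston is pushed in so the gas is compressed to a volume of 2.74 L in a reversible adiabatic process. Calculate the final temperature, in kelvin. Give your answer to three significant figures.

T₂ ≈ 1750 K

For a reversible adiabat TV^(γ−1) is constant, so T₂ = T₁ (V₁/V₂)^(γ−1).
T₂ = 594 × (13.8/2.74)^(0.67) = 1755 K.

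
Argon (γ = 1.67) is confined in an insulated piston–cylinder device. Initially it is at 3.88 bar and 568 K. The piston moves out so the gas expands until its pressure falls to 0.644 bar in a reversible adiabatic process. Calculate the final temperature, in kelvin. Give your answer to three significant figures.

Along an adiabat T P^((1−γ)/γ) is constant, so T₂ = T₁ (P₂/P₁)^((γ−1)/γ).
T₂ = 568 × (0.644/3.88)^(0.401) = 276.3 K.

T₂ ≈ 276 K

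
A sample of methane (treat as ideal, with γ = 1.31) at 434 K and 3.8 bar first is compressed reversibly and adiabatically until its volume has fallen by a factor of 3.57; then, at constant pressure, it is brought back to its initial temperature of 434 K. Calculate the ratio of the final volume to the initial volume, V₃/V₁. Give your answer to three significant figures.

V₃/V₁ ≈ 0.189

Adiabatic step: V₂/V₁ = 0.2801; T₂ = T₁·3.57^(0.31) = 643.9 K.
Isobaric step: V₃/V₂ = T₃/T₂ = 434/643.9.
V₃/V₁ = (V₂/V₁)(V₃/V₂) = 0.2801 × (434/643.9) = 0.1888.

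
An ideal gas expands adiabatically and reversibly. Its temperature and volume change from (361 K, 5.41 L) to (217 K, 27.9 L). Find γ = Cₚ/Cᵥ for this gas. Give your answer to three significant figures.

TV^(γ−1) = const ⇒ γ − 1 = ln(T₂/T₁) / ln(V₁/V₂).
γ = 1 + ln(217/361) / ln(5.41/27.9) = 1.31.

γ ≈ 1.31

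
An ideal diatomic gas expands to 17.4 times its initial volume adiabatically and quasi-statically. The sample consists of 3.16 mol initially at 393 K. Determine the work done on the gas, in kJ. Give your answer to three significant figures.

W ≈ -17.6 kJ

Adiabatic: T₁V₁^(γ−1) = T₂V₂^(γ−1) ⇒ T₂ = T₁ (V₁/V₂)^(γ−1).
γ = 7/5 for a diatomic ideal gas, so γ−1 = 2/5.
T₂ = 393 × (1/17.4)^(2/5) = 125.4 K.
Q = 0, so ΔU = W_on_gas = nCᵥΔT with Cᵥ = R/(γ−1) = 20.79 J/(mol·K).
ΔU = 3.16 × 20.79 × (125.4 − 393) = -17580 J.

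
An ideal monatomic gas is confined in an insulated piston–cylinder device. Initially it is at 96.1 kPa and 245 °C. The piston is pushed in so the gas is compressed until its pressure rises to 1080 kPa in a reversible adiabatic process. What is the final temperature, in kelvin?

T₂ ≈ 1360 K

Adiabatic: T₂/T₁ = (P₂/P₁)^((γ−1)/γ).
For a monatomic ideal gas γ = 5/3, so (γ−1)/γ = 2/5.
T₁ = 245 °C = 518.1 K.
T₂ = 518.1 × (1080/96.1)^(2/5) = 1364 K.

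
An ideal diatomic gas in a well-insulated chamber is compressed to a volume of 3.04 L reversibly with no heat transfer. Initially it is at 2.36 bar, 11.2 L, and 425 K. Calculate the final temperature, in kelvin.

For a reversible adiabat TV^(γ−1) is constant, so T₂ = T₁ (V₁/V₂)^(γ−1).
γ = 7/5 for a diatomic ideal gas.
T₂ = 425 × (11.2/3.04)^(2/5) = 716 K.

T₂ ≈ 716 K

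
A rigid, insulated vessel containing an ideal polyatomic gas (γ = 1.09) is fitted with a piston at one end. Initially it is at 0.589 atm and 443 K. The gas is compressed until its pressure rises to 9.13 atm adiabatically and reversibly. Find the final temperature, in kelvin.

T₂ ≈ 556 K

Along an adiabat T P^((1−γ)/γ) is constant, so T₂ = T₁ (P₂/P₁)^((γ−1)/γ).
T₂ = 443 × (9.13/0.589)^(0.0826) = 555.5 K.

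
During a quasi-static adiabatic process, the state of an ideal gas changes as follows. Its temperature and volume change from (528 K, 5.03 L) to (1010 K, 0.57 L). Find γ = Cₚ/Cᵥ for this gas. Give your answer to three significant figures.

TV^(γ−1) = const ⇒ γ − 1 = ln(T₂/T₁) / ln(V₁/V₂).
γ = 1 + ln(1010/528) / ln(5.03/0.57) = 1.298.

γ ≈ 1.30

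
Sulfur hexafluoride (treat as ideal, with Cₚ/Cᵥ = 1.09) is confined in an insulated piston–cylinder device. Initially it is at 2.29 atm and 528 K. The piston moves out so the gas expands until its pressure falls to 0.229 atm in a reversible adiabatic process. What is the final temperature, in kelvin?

T₂ ≈ 437 K

Adiabatic: T₂/T₁ = (P₂/P₁)^((γ−1)/γ).
T₂ = 528 × (0.229/2.29)^(0.0826) = 436.6 K.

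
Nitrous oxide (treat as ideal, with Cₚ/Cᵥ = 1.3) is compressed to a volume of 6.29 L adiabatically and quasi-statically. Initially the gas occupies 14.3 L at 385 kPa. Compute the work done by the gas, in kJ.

P₂ = P₁(V₁/V₂)^γ = 385×(14.3/6.29)^(1.3) = 1120 kPa.
For a reversible adiabat, W_by_gas = (P₁V₁ − P₂V₂)/(γ−1).
W_by = (385000×0.0143 − 1.12×10^6×0.00629) / (0.3) = -5127 J.

W ≈ -5.13 kJ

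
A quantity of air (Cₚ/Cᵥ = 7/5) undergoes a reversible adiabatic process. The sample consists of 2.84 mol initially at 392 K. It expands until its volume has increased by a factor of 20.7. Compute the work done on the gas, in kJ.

W ≈ -16.3 kJ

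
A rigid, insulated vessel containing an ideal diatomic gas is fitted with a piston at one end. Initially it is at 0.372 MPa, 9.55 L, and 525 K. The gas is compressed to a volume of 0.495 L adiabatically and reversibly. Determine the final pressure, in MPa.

P₂ ≈ 23.4 MPa

Since PV^γ is constant along a reversible adiabat, P₂ = P₁ (V₁/V₂)^γ.
γ = 7/5 for a diatomic ideal gas.
P₂ = 0.372 × (9.55/0.495)^(7/5) = 23.45 MPa.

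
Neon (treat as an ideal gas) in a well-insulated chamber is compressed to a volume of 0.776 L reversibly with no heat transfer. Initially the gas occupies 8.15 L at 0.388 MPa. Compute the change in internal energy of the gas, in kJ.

γ = 5/3 for a monatomic ideal gas.
P₂ = P₁(V₁/V₂)^γ = 0.388×(8.15/0.776)^(5/3) = 19.54 MPa.
For a reversible adiabat, W_by_gas = (P₁V₁ − P₂V₂)/(γ−1).
W_by = (388000×0.00815 − 1.954×10^7×0.000776) / (2/3) = -18000 J.
Q = 0 ⇒ ΔU = −W_by = 18000 J.

ΔU ≈ 18.0 kJ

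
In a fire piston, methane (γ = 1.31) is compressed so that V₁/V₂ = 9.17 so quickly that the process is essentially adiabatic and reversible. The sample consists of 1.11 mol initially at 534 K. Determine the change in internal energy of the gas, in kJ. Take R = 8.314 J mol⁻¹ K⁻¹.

For a reversible adiabat TV^(γ−1) is constant, so T₂ = T₁ (V₁/V₂)^(γ−1).
T₂ = 534 × 9.17^(0.31) = 1061 K.
Q = 0, so ΔU = W_on_gas = nCᵥΔT with Cᵥ = R/(γ−1) = 26.82 J/(mol·K).
ΔU = 1.11 × 26.82 × (1061 − 534) = 15700 J.

ΔU ≈ 15.7 kJ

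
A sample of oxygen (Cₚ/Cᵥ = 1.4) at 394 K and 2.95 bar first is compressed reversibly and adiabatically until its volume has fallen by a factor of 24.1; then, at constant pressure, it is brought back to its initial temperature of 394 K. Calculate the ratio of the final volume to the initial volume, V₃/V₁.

V₃/V₁ ≈ 0.0116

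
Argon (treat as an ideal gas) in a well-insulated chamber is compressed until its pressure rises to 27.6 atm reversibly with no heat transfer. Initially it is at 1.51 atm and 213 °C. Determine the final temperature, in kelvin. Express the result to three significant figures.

T₂ ≈ 1550 K

Along an adiabat T P^((1−γ)/γ) is constant, so T₂ = T₁ (P₂/P₁)^((γ−1)/γ).
For a monatomic ideal gas γ = 5/3, so (γ−1)/γ = 2/5.
T₁ = 213 °C = 486.1 K.
T₂ = 486.1 × (27.6/1.51)^(2/5) = 1554 K.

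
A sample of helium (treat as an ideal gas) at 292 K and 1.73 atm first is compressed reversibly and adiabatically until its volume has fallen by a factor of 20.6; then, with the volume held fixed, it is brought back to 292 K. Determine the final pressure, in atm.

P₃ ≈ 35.6 atm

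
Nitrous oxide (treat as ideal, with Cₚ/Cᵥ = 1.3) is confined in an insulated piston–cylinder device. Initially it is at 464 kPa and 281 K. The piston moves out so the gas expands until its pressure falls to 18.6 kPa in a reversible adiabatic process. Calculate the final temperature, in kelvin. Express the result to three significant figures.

T₂ ≈ 134 K

Adiabatic: T₂/T₁ = (P₂/P₁)^((γ−1)/γ).
T₂ = 281 × (18.6/464)^(0.231) = 133.8 K.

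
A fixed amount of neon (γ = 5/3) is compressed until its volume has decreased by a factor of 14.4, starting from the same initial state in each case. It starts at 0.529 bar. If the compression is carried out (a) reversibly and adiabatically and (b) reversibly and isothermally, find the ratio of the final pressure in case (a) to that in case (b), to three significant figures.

Isothermal: P_b = P₁(V₁/V₂) = 0.529×14.4.
Adiabatic: P_a = P₁(V₁/V₂)^γ = 0.529×14.4^(5/3).
P_a/P_b = (V₁/V₂)^(γ−1) = 14.4^(2/3) = 5.919.

P_adiabatic / P_isothermal ≈ 5.92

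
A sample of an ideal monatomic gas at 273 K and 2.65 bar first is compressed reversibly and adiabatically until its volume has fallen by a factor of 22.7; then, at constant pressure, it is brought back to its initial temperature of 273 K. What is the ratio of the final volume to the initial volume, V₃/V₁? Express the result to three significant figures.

V₃/V₁ ≈ 0.00549

For a monatomic ideal gas γ = 5/3.
Adiabatic step: V₂/V₁ = 0.04405; T₂ = T₁·22.7^(2/3) = 2189 K.
Isobaric step: V₃/V₂ = T₃/T₂ = 273/2189.
V₃/V₁ = (V₂/V₁)(V₃/V₂) = 0.04405 × (273/2189) = 0.005495.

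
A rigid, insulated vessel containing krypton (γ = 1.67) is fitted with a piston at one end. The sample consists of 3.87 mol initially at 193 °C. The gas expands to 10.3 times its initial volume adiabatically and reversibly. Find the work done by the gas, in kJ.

For a reversible adiabat TV^(γ−1) is constant, so T₂ = T₁ (V₁/V₂)^(γ−1).
T₁ = 193 °C = 466.1 K.
T₂ = 466.1 × (1/10.3)^(0.67) = 97.71 K.
Q = 0, so ΔU = W_on_gas = nCᵥΔT with Cᵥ = R/(γ−1) = 12.41 J/(mol·K).
ΔU = 3.87 × 12.41 × (97.71 − 466.1) = -17690 J.
Work done by the gas = −ΔU = 17690 J.

W ≈ 17.7 kJ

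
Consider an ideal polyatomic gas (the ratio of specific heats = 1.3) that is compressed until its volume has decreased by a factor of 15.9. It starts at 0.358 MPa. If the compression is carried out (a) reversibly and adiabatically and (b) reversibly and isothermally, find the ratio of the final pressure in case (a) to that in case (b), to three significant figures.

Isothermal: P_b = P₁(V₁/V₂) = 0.358×15.9.
Adiabatic: P_a = P₁(V₁/V₂)^γ = 0.358×15.9^(1.3).
P_a/P_b = (V₁/V₂)^(γ−1) = 15.9^(0.3) = 2.293.

P_adiabatic / P_isothermal ≈ 2.29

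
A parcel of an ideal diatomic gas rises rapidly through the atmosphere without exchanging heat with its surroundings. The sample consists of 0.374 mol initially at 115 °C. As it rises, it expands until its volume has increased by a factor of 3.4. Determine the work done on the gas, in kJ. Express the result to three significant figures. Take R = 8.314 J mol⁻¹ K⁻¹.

W ≈ -1.17 kJ

Adiabatic: T₁V₁^(γ−1) = T₂V₂^(γ−1) ⇒ T₂ = T₁ (V₁/V₂)^(γ−1).
γ = 7/5 for a diatomic ideal gas, so γ−1 = 2/5.
T₁ = 115 °C = 388.1 K.
T₂ = 388.1 × (1/3.4)^(2/5) = 237.9 K.
Q = 0, so ΔU = W_on_gas = nCᵥΔT with Cᵥ = R/(γ−1) = 20.79 J/(mol·K).
ΔU = 0.374 × 20.79 × (237.9 − 388.1) = -1168 J.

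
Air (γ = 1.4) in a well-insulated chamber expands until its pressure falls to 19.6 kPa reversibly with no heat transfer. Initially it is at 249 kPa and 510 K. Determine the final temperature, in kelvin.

T₂ ≈ 247 K

Along an adiabat T P^((1−γ)/γ) is constant, so T₂ = T₁ (P₂/P₁)^((γ−1)/γ).
T₂ = 510 × (19.6/249)^(0.286) = 246.7 K.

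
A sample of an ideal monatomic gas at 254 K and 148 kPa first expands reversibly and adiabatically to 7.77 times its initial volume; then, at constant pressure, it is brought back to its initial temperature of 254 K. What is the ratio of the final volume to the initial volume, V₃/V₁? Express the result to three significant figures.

For a monatomic ideal gas γ = 5/3.
Adiabatic step: V₂/V₁ = 7.77; T₂ = T₁·(1/7.77)^(2/3) = 64.75 K.
Isobaric step: V₃/V₂ = T₃/T₂ = 254/64.75.
V₃/V₁ = (V₂/V₁)(V₃/V₂) = 7.77 × (254/64.75) = 30.48.

V₃/V₁ ≈ 30.5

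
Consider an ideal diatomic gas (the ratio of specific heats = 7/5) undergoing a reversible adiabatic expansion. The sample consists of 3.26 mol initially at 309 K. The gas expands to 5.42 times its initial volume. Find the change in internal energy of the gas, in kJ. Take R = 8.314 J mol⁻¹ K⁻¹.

For a reversible adiabat TV^(γ−1) is constant, so T₂ = T₁ (V₁/V₂)^(γ−1).
T₂ = 309 × (1/5.42)^(2/5) = 157.2 K.
Q = 0, so ΔU = W_on_gas = nCᵥΔT with Cᵥ = R/(γ−1) = 20.79 J/(mol·K).
ΔU = 3.26 × 20.79 × (157.2 − 309) = -10290 J.

ΔU ≈ -10.3 kJ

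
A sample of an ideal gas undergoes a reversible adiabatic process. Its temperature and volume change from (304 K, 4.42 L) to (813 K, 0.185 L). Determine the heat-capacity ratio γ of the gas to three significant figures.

γ ≈ 1.31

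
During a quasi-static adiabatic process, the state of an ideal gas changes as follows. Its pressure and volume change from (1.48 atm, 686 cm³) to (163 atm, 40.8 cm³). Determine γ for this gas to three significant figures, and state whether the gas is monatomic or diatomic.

γ ≈ 1.67; monatomic

PV^γ = const ⇒ γ = ln(P₂/P₁) / ln(V₁/V₂).
γ = ln(163/1.48) / ln(686/40.8) = 1.666.
γ ≈ 1.67 is close to 5/3, so the gas is monatomic.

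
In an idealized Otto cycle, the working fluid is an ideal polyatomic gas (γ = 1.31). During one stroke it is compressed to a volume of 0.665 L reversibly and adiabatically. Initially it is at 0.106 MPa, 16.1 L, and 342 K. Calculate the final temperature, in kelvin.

For a reversible adiabat TV^(γ−1) is constant, so T₂ = T₁ (V₁/V₂)^(γ−1).
T₂ = 342 × (16.1/0.665)^(0.31) = 918.5 K.

T₂ ≈ 918 K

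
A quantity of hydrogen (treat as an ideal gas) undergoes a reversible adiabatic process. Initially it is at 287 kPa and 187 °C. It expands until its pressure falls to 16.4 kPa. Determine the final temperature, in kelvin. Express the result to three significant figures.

Adiabatic: T₂/T₁ = (P₂/P₁)^((γ−1)/γ).
For a diatomic ideal gas γ = 7/5, so (γ−1)/γ = 2/7.
T₁ = 187 °C = 460.1 K.
T₂ = 460.1 × (16.4/287)^(2/7) = 203.1 K.

T₂ ≈ 203 K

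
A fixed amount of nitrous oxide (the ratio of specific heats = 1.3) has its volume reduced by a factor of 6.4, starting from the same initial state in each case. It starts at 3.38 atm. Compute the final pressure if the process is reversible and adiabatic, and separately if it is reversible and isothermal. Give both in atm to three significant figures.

adiabatic: 37.8 atm; isothermal: 21.6 atm

Isothermal: P₂ = P₁(V₁/V₂) = 3.38×6.4 = 21.63 atm.
Adiabatic: P₂ = P₁(V₁/V₂)^γ = 3.38×6.4^(1.3) = 37.75 atm.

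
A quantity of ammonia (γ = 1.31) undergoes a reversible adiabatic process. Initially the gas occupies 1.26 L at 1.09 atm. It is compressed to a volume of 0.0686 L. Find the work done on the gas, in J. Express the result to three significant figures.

W ≈ 658 J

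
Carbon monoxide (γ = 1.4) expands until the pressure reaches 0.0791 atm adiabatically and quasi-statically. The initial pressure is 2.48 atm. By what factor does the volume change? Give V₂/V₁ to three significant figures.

From PV^γ = const, V₂/V₁ = (P₁/P₂)^(1/γ).
V₂/V₁ = (2.48/0.0791)^(0.714) = 11.72.

V₂/V₁ ≈ 11.7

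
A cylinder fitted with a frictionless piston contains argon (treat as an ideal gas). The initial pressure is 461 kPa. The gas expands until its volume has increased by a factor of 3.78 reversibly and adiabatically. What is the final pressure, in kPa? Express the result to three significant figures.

P₂ ≈ 50.3 kPa

Adiabatic: P₁V₁^γ = P₂V₂^γ ⇒ P₂ = P₁ (V₁/V₂)^γ.
For a monatomic ideal gas γ = 5/3.
P₂ = 461 × (1/3.78)^(5/3) = 50.26 kPa.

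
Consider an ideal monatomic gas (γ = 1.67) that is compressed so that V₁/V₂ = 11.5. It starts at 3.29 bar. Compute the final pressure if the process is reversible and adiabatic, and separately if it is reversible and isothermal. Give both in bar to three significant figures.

Isothermal: P₂ = P₁(V₁/V₂) = 3.29×11.5 = 37.84 bar.
Adiabatic: P₂ = P₁(V₁/V₂)^γ = 3.29×11.5^(1.67) = 194.3 bar.

adiabatic: 194 bar; isothermal: 37.8 bar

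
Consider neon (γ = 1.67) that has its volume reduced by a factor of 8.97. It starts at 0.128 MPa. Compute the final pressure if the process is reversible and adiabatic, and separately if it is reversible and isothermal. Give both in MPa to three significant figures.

adiabatic: 4.99 MPa; isothermal: 1.15 MPa

Isothermal: P₂ = P₁(V₁/V₂) = 0.128×8.97 = 1.148 MPa.
Adiabatic: P₂ = P₁(V₁/V₂)^γ = 0.128×8.97^(1.67) = 4.993 MPa.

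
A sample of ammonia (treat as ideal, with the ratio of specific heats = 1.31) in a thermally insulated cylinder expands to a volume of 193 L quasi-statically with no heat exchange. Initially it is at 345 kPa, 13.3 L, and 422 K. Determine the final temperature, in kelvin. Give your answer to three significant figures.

T₂ ≈ 184 K

Adiabatic: T₁V₁^(γ−1) = T₂V₂^(γ−1) ⇒ T₂ = T₁ (V₁/V₂)^(γ−1).
T₂ = 422 × (13.3/193)^(0.31) = 184.2 K.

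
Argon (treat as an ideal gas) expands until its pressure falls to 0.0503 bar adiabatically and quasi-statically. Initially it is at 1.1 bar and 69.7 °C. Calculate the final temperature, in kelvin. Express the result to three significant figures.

T₂ ≈ 99.8 K

Adiabatic: T₂/T₁ = (P₂/P₁)^((γ−1)/γ).
For a monatomic ideal gas γ = 5/3, so (γ−1)/γ = 2/5.
T₁ = 69.7 °C = 342.8 K.
T₂ = 342.8 × (0.0503/1.1)^(2/5) = 99.81 K.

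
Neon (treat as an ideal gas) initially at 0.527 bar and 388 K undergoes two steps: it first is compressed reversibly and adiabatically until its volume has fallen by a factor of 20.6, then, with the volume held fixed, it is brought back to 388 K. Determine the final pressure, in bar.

P₃ ≈ 10.9 bar

For a monatomic ideal gas γ = 5/3.
Adiabatic step (PV^γ = const): P₂ = 0.527×20.6^(5/3) = 81.58 bar; T₂ = 388×20.6^(2/3) = 2916 K.
Isochoric: P₃ = P₂(T₃/T₂) = 81.58 × (388/2916) = 10.86 bar.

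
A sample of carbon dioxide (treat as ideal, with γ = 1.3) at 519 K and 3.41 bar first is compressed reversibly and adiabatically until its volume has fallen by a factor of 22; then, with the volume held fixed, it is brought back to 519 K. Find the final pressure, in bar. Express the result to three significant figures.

Adiabatic step (PV^γ = const): P₂ = 3.41×22^(1.3) = 189.6 bar; T₂ = 519×22^(0.3) = 1312 K.
Isochoric: P₃ = P₂(T₃/T₂) = 189.6 × (519/1312) = 75.02 bar.

P₃ ≈ 75.0 bar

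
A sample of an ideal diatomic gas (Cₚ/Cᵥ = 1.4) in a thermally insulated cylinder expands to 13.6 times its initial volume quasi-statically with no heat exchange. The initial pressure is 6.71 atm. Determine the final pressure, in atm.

P₂ ≈ 0.174 atm

Adiabatic: P₁V₁^γ = P₂V₂^γ ⇒ P₂ = P₁ (V₁/V₂)^γ.
P₂ = 6.71 × (1/13.6)^(1.4) = 0.1737 atm.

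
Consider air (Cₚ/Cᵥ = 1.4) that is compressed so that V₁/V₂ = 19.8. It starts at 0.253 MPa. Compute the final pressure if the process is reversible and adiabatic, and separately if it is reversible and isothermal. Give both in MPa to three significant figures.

adiabatic: 16.5 MPa; isothermal: 5.01 MPa

Isothermal: P₂ = P₁(V₁/V₂) = 0.253×19.8 = 5.009 MPa.
Adiabatic: P₂ = P₁(V₁/V₂)^γ = 0.253×19.8^(1.4) = 16.54 MPa.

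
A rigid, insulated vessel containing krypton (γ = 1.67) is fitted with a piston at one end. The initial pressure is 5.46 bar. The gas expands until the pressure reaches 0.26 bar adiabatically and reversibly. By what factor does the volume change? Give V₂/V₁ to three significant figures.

V₂/V₁ ≈ 6.19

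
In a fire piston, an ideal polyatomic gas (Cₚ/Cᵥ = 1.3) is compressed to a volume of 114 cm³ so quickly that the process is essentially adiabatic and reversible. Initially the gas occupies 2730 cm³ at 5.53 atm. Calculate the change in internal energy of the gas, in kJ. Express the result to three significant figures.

P₂ = P₁(V₁/V₂)^γ = 5.53×(2730/114)^(1.3) = 343.4 atm.
For a reversible adiabat, W_by_gas = (P₁V₁ − P₂V₂)/(γ−1).
W_by = (560300×0.00273 − 3.479×10^7×0.000114) / (0.3) = -8122 J.
Q = 0 ⇒ ΔU = −W_by = 8122 J.

ΔU ≈ 8.12 kJ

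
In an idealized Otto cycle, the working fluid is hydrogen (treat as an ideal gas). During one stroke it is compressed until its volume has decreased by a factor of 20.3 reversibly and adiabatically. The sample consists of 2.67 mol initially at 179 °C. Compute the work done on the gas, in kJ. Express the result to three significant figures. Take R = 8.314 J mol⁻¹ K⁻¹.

Adiabatic: T₁V₁^(γ−1) = T₂V₂^(γ−1) ⇒ T₂ = T₁ (V₁/V₂)^(γ−1).
γ = 7/5 for a diatomic ideal gas, so γ−1 = 2/5.
T₁ = 179 °C = 452.1 K.
T₂ = 452.1 × 20.3^(2/5) = 1508 K.
Q = 0, so ΔU = W_on_gas = nCᵥΔT with Cᵥ = R/(γ−1) = 20.79 J/(mol·K).
ΔU = 2.67 × 20.79 × (1508 − 452.1) = 58570 J.

W ≈ 58.6 kJ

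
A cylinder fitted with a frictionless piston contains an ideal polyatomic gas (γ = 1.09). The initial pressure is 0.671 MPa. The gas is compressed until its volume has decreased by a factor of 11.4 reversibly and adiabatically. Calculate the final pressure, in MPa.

Since PV^γ is constant along a reversible adiabat, P₂ = P₁ (V₁/V₂)^γ.
P₂ = 0.671 × 11.4^(1.09) = 9.522 MPa.

P₂ ≈ 9.52 MPa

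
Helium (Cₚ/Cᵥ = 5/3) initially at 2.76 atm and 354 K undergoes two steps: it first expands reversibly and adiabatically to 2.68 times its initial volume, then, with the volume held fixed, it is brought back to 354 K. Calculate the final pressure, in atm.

Adiabatic step (PV^γ = const): P₂ = 2.76×(1/2.68)^(5/3) = 0.5338 atm; T₂ = 354×(1/2.68)^(2/3) = 183.5 K.
Isochoric: P₃ = P₂(T₃/T₂) = 0.5338 × (354/183.5) = 1.03 atm.

P₃ ≈ 1.03 atm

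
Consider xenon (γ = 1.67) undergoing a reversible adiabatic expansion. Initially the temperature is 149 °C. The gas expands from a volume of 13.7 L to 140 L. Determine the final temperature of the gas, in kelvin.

T₂ ≈ 89.0 K

Adiabatic: T₁V₁^(γ−1) = T₂V₂^(γ−1) ⇒ T₂ = T₁ (V₁/V₂)^(γ−1).
T₁ = 149 °C = 422.1 K.
T₂ = 422.1 × (13.7/140)^(0.67) = 88.95 K.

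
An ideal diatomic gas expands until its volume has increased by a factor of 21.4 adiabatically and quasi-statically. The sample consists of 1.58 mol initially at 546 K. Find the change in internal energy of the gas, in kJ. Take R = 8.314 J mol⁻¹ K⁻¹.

Adiabatic: T₁V₁^(γ−1) = T₂V₂^(γ−1) ⇒ T₂ = T₁ (V₁/V₂)^(γ−1).
γ = 7/5 for a diatomic ideal gas, so γ−1 = 2/5.
T₂ = 546 × (1/21.4)^(2/5) = 160.3 K.
Q = 0, so ΔU = W_on_gas = nCᵥΔT with Cᵥ = R/(γ−1) = 20.79 J/(mol·K).
ΔU = 1.58 × 20.79 × (160.3 − 546) = -12670 J.

ΔU ≈ -12.7 kJ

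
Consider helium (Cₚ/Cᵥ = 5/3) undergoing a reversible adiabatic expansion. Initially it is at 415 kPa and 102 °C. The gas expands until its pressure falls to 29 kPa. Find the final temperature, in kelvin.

T₂ ≈ 129 K

Along an adiabat T P^((1−γ)/γ) is constant, so T₂ = T₁ (P₂/P₁)^((γ−1)/γ).
T₁ = 102 °C = 375.1 K.
T₂ = 375.1 × (29/415)^(2/5) = 129.4 K.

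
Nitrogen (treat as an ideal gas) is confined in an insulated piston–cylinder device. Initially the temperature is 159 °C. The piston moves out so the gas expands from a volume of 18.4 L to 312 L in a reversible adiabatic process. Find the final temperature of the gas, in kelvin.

For a reversible adiabat TV^(γ−1) is constant, so T₂ = T₁ (V₁/V₂)^(γ−1).
For a diatomic ideal gas γ = 7/5, so γ−1 = 2/5.
T₁ = 159 °C = 432.1 K.
T₂ = 432.1 × (18.4/312)^(2/5) = 139.3 K.

T₂ ≈ 139 K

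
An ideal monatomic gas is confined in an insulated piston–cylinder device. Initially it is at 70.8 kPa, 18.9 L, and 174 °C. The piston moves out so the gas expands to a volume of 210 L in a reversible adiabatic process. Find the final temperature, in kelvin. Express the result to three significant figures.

T₂ ≈ 89.8 K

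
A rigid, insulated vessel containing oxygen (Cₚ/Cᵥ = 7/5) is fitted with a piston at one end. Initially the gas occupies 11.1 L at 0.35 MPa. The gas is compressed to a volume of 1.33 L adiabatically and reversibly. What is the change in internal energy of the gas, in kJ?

ΔU ≈ 13.0 kJ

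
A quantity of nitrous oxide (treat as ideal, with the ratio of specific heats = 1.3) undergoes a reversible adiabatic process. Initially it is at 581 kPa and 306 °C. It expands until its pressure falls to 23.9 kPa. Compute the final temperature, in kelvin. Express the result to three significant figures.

T₂ ≈ 277 K

Adiabatic: T₂/T₁ = (P₂/P₁)^((γ−1)/γ).
T₁ = 306 °C = 579.1 K.
T₂ = 579.1 × (23.9/581)^(0.231) = 277.3 K.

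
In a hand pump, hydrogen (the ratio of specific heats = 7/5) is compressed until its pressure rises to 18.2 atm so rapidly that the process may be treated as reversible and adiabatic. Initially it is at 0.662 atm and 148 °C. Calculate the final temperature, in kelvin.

T₂ ≈ 1090 K

Along an adiabat T P^((1−γ)/γ) is constant, so T₂ = T₁ (P₂/P₁)^((γ−1)/γ).
T₁ = 148 °C = 421.1 K.
T₂ = 421.1 × (18.2/0.662)^(2/7) = 1086 K.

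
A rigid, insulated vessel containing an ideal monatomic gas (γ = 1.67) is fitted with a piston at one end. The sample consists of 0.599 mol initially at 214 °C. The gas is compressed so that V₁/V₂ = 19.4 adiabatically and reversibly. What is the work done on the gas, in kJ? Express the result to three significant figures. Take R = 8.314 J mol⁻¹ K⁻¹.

W ≈ 22.8 kJ

Adiabatic: T₁V₁^(γ−1) = T₂V₂^(γ−1) ⇒ T₂ = T₁ (V₁/V₂)^(γ−1).
T₁ = 214 °C = 487.1 K.
T₂ = 487.1 × 19.4^(0.67) = 3552 K.
Q = 0, so ΔU = W_on_gas = nCᵥΔT with Cᵥ = R/(γ−1) = 12.41 J/(mol·K).
ΔU = 0.599 × 12.41 × (3552 − 487.1) = 22780 J.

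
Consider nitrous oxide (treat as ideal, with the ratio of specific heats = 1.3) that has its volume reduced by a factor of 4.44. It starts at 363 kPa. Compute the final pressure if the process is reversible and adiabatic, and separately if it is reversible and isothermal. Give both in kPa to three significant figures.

adiabatic: 2520 kPa; isothermal: 1610 kPa

Isothermal: P₂ = P₁(V₁/V₂) = 363×4.44 = 1612 kPa.
Adiabatic: P₂ = P₁(V₁/V₂)^γ = 363×4.44^(1.3) = 2521 kPa.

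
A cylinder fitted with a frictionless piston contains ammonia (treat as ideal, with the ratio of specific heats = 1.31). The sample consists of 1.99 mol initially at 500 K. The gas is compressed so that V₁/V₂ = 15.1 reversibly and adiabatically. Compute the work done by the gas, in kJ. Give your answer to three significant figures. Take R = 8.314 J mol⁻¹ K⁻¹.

W ≈ -35.2 kJ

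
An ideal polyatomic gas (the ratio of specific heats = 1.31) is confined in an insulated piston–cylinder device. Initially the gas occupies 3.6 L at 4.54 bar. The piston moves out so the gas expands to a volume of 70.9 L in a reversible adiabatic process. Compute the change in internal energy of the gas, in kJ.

P₂ = P₁(V₁/V₂)^γ = 4.54×(3.6/70.9)^(1.31) = 0.09151 bar.
For a reversible adiabat, W_by_gas = (P₁V₁ − P₂V₂)/(γ−1).
W_by = (454000×0.0036 − 9151×0.0709) / (0.31) = 3179 J.
Q = 0 ⇒ ΔU = −W_by = -3179 J.

ΔU ≈ -3.18 kJ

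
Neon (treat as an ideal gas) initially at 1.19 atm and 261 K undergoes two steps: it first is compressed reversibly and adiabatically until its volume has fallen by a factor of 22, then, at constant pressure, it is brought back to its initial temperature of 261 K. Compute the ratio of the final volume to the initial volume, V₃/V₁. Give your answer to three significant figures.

For a monatomic ideal gas γ = 5/3.
Adiabatic step: V₂/V₁ = 0.04545; T₂ = T₁·22^(2/3) = 2049 K.
Isobaric step: V₃/V₂ = T₃/T₂ = 261/2049.
V₃/V₁ = (V₂/V₁)(V₃/V₂) = 0.04545 × (261/2049) = 0.005789.

V₃/V₁ ≈ 0.00579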